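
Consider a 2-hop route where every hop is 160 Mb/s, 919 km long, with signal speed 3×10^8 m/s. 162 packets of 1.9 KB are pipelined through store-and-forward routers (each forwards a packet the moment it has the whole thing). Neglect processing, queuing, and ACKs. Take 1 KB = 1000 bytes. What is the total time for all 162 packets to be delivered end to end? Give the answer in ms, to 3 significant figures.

21.6 ms

Per-hop transmission t_tx = L/R = 15200/160000000 = 0.095 ms.
Per-hop propagation t_prop = 919000/300000000 = 3.06333 ms.
Pipeline fill: first packet needs 2·t_tx to clear all hops; remaining 161 packets each add one t_tx.
Total = (2+162-1)·t_tx + 2·t_prop = 163·0.095 + 2·3.06333 = 21.6 ms.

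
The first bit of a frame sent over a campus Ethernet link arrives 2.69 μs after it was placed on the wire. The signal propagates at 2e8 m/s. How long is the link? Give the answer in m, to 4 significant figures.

d = s × t_prop = 200000000 × 2.69e-06 = 538.0 m.

538.0 m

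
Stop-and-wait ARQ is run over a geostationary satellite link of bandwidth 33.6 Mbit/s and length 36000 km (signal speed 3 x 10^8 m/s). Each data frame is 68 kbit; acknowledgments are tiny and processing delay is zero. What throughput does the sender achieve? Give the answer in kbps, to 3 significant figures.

281 kbps

t_tx = L/R = 68000/33600000 = 0.00202381 s.
t_prop = 36000000/300000000 = 0.12 s; RTT = 0.24 s.
Cycle = t_tx + RTT = 0.242024 s.
Throughput = L / cycle = 68000 / 0.242024 = 281 kbps.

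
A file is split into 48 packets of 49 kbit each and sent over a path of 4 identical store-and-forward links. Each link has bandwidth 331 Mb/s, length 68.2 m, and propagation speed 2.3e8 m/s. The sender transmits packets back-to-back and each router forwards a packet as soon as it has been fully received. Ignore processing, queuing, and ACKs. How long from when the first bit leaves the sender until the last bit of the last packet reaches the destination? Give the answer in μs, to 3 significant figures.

7550 μs

Per-hop transmission t_tx = L/R = 49000/331000000 = 148.036 μs.
Per-hop propagation t_prop = 68.2/2.3e+08 = 0.296522 μs.
Pipeline fill: first packet needs 4·t_tx to clear all hops; remaining 47 packets each add one t_tx.
Total = (4+48-1)·t_tx + 4·t_prop = 51·148.036 + 4·0.296522 = 7550 μs.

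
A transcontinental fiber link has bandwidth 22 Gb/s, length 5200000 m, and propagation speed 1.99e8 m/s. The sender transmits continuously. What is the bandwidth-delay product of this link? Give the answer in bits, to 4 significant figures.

Propagation delay = 5200000 / 199000000 = 0.0261307 s.
BDP = R × t_prop = 22000000000 × 0.0261307 = 574874000 bits.

574900000 bits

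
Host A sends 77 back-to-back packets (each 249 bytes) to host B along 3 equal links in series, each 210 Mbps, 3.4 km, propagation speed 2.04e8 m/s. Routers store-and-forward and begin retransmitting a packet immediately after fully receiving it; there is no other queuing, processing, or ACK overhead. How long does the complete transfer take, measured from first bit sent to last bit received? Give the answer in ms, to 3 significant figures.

Per-hop transmission t_tx = L/R = 1992/210000000 = 0.00948571 ms.
Per-hop propagation t_prop = 3400/204000000 = 0.0166667 ms.
Pipeline fill: first packet needs 3·t_tx to clear all hops; remaining 76 packets each add one t_tx.
Total = (3+77-1)·t_tx + 3·t_prop = 79·0.00948571 + 3·0.0166667 = 0.799 ms.

0.799 ms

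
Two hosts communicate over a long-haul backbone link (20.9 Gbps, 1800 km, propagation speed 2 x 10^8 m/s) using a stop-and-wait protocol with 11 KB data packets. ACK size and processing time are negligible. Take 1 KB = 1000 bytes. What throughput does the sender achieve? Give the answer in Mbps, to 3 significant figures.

4.89 Mbps

t_tx = L/R = 88000/20900000000 = 4.21053e-06 s.
t_prop = 1800000/200000000 = 0.009 s; RTT = 0.018 s.
Cycle = t_tx + RTT = 0.0180042 s.
Throughput = L / cycle = 88000 / 0.0180042 = 4.89 Mbps.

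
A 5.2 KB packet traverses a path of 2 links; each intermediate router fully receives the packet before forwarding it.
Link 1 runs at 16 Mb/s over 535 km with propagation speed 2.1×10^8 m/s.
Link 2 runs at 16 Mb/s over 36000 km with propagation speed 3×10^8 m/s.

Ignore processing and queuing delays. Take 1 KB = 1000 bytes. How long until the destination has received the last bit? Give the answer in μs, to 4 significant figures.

L = 41600 bits.
Transmission delay per hop = L/R = 41600/16000000 = 2600 μs; 2 hops → 5200 μs.
Propagation delays (d/s per hop): 2547.62, 120000 μs; sum = 122548 μs.
End-to-end = 127700 μs.

127700 μs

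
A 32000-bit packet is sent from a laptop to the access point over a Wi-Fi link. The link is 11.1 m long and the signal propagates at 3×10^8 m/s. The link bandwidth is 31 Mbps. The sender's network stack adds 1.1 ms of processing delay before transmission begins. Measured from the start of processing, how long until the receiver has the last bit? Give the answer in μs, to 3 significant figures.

2130 μs

Transmission delay = L/R = 32000 / 31000000 = 1032.26 μs.
Propagation delay = d/s = 11.1 m / 300000000 m/s = 0.037 μs.
Plus processing delay 1.1 ms = 1100 μs.
Total = 2130 μs.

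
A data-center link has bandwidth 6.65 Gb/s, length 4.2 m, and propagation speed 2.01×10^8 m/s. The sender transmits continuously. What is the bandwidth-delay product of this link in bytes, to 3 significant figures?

17.4 bytes

Propagation delay = 4.2 / 2.01e+08 = 2.08955e-08 s.
BDP = R × t_prop = 6650000000 × 2.08955e-08 = 138.955 bits.
In bytes: 138.955/8 = 17.4 bytes.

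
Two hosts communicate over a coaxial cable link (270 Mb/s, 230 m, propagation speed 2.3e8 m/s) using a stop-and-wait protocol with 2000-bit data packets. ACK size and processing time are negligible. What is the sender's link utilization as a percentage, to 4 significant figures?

t_tx = L/R = 2000/270000000 = 7.40741e-06 s.
t_prop = 230/2.3e+08 = 1e-06 s; RTT = 2e-06 s.
Cycle = t_tx + RTT = 9.40741e-06 s.
Utilization = t_tx / cycle = 7.40741e-06/9.40741e-06 = 78.74 %.

78.74 %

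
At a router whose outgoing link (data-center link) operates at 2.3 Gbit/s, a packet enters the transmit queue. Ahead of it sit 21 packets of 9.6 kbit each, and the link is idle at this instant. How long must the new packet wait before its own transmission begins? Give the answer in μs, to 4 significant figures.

Each queued packet: L/R = 9600/2300000000 = 4.17391 μs.
21 queued → 87.6522 μs.
Queuing delay = 87.65 μs.

87.65 μs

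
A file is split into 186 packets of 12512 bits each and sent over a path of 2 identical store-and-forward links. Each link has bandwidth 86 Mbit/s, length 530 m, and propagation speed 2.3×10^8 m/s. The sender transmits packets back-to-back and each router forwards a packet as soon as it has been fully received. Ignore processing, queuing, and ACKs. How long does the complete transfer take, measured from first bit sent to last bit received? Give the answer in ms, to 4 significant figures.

27.21 ms

Per-hop transmission t_tx = L/R = 12512/86000000 = 0.145488 ms.
Per-hop propagation t_prop = 530/2.3e+08 = 0.00230435 ms.
Pipeline fill: first packet needs 2·t_tx to clear all hops; remaining 185 packets each add one t_tx.
Total = (2+186-1)·t_tx + 2·t_prop = 187·0.145488 + 2·0.00230435 = 27.21 ms.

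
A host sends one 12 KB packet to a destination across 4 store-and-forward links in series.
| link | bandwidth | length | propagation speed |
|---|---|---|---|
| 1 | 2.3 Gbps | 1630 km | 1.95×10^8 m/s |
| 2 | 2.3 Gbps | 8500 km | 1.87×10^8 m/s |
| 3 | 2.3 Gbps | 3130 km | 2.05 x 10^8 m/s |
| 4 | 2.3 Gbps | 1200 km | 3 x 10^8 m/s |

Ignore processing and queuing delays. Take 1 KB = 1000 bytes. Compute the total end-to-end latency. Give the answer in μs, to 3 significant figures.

L = 96000 bits.
Transmission delay per hop = L/R = 96000/2300000000 = 41.7391 μs; 4 hops → 166.957 μs.
Propagation delays (d/s per hop): 8358.97, 45454.5, 15268.3, 4000 μs; sum = 73081.8 μs.
End-to-end = 73200 μs.

73200 μs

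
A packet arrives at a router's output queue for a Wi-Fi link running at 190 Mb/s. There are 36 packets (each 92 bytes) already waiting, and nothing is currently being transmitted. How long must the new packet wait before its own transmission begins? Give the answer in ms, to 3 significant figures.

0.139 ms

Each queued packet: L/R = 736/190000000 = 0.00387368 ms.
36 queued → 0.139453 ms.
Queuing delay = 0.139 ms.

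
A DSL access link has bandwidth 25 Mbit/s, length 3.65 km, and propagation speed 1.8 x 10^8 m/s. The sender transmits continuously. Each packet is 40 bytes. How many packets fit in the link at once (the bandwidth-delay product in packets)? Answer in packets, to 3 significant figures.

Propagation delay = 3650 / 180000000 = 2.02778e-05 s.
BDP = R × t_prop = 25000000 × 2.02778e-05 = 506.944 bits.
In packets of 320 bits: 1.58 packets.

1.58 packets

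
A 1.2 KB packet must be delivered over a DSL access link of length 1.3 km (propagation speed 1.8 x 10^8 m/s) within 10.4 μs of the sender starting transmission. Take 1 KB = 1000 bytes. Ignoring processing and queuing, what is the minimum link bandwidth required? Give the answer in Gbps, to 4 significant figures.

3.021 Gbps

L = 9600 bits.
Propagation delay = 1300 / 180000000 = 7.22222 μs.
Transmission budget = 10.4 − 7.22222 = 3.17778 μs.
R ≥ L / t_tx = 9600 bits / 3.17778e-06 s = 3.021 Gbps.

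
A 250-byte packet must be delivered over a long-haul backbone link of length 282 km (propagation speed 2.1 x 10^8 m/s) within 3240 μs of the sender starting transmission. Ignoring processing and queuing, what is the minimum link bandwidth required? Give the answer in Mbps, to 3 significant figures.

L = 2000 bits.
Propagation delay = 282000 / 210000000 = 1342.86 μs.
Transmission budget = 3240 − 1342.86 = 1897.14 μs.
R ≥ L / t_tx = 2000 bits / 0.00189714 s = 1.05 Mbps.

1.05 Mbps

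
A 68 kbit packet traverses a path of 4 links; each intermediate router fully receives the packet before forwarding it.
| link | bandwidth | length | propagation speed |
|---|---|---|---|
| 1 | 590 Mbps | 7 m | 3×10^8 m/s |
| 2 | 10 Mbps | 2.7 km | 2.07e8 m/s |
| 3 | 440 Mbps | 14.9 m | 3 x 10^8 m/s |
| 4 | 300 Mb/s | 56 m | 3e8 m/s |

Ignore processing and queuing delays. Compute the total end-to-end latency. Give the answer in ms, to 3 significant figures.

L = 68000 bits.
Transmission delays (L/R per hop): 0.115254, 6.8, 0.154545, 0.226667 ms; sum = 7.29647 ms.
Propagation delays (d/s per hop): 2.33333e-05, 0.0130435, 4.96667e-05, 0.000186667 ms; sum = 0.0133031 ms.
End-to-end = 7.31 ms.

7.31 ms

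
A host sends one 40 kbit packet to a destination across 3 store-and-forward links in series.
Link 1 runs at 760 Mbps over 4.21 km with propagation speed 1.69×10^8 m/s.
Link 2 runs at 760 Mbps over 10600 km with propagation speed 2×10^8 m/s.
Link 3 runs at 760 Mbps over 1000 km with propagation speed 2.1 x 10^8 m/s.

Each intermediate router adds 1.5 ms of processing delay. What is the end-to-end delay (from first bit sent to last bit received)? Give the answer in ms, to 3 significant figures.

60.9 ms

L = 40000 bits.
Transmission delay per hop = L/R = 40000/760000000 = 0.0526316 ms; 3 hops → 0.157895 ms.
Propagation delays (d/s per hop): 0.0249112, 53, 4.7619 ms; sum = 57.7868 ms.
Processing at 2 router(s): 2 × 1.5 ms = 3 ms.
End-to-end = 60.9 ms.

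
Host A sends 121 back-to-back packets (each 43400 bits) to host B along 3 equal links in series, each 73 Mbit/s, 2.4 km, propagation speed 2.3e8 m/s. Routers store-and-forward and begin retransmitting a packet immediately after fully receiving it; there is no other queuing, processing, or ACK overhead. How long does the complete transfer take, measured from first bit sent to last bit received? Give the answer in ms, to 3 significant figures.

Per-hop transmission t_tx = L/R = 43400/73000000 = 0.594521 ms.
Per-hop propagation t_prop = 2400/2.3e+08 = 0.0104348 ms.
Pipeline fill: first packet needs 3·t_tx to clear all hops; remaining 120 packets each add one t_tx.
Total = (3+121-1)·t_tx + 3·t_prop = 123·0.594521 + 3·0.0104348 = 73.2 ms.

73.2 ms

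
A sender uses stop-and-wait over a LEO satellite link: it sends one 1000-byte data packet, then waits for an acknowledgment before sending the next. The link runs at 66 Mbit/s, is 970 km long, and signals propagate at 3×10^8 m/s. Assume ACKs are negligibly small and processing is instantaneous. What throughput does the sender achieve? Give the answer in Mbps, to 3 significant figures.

1.21 Mbps

t_tx = L/R = 8000/66000000 = 0.000121212 s.
t_prop = 970000/300000000 = 0.00323333 s; RTT = 0.00646667 s.
Cycle = t_tx + RTT = 0.00658788 s.
Throughput = L / cycle = 8000 / 0.00658788 = 1.21 Mbps.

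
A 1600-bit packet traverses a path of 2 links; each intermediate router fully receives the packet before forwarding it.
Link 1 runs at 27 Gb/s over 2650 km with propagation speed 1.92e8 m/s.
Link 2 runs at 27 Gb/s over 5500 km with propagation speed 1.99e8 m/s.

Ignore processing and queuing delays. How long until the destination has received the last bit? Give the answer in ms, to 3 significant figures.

Transmission delay per hop = L/R = 1600/27000000000 = 5.92593e-05 ms; 2 hops → 0.000118519 ms.
Propagation delays (d/s per hop): 13.8021, 27.6382 ms; sum = 41.4403 ms.
End-to-end = 41.4 ms.

41.4 ms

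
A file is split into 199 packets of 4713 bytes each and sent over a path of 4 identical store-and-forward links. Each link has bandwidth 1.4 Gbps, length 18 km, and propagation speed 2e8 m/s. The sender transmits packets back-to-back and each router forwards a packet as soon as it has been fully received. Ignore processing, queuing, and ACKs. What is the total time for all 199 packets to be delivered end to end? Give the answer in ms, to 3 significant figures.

5.80 ms

Per-hop transmission t_tx = L/R = 37704/1400000000 = 0.0269314 ms.
Per-hop propagation t_prop = 18000/200000000 = 0.09 ms.
Pipeline fill: first packet needs 4·t_tx to clear all hops; remaining 198 packets each add one t_tx.
Total = (4+199-1)·t_tx + 4·t_prop = 202·0.0269314 + 4·0.09 = 5.80 ms.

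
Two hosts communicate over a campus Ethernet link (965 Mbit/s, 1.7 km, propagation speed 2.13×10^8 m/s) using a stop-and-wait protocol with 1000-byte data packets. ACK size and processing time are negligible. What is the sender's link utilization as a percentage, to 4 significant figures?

t_tx = L/R = 8000/965000000 = 8.29016e-06 s.
t_prop = 1700/213000000 = 7.98122e-06 s; RTT = 1.59624e-05 s.
Cycle = t_tx + RTT = 2.42526e-05 s.
Utilization = t_tx / cycle = 8.29016e-06/2.42526e-05 = 34.18 %.

34.18 %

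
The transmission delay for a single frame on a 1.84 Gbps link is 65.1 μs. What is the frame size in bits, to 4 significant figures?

119800 bits

L = R × t_tx = 1840000000 b/s × 6.51e-05 s = 119784 bits.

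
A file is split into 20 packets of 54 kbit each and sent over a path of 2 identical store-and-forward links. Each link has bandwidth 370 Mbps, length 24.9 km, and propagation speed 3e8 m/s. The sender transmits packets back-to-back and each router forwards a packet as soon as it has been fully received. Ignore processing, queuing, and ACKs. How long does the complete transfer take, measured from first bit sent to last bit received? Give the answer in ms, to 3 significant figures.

Per-hop transmission t_tx = L/R = 54000/370000000 = 0.145946 ms.
Per-hop propagation t_prop = 24900/300000000 = 0.083 ms.
Pipeline fill: first packet needs 2·t_tx to clear all hops; remaining 19 packets each add one t_tx.
Total = (2+20-1)·t_tx + 2·t_prop = 21·0.145946 + 2·0.083 = 3.23 ms.

3.23 ms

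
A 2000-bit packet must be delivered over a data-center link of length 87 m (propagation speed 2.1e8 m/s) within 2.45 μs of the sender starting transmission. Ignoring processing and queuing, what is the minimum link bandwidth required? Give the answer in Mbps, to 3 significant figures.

Propagation delay = 87 / 210000000 = 0.414286 μs.
Transmission budget = 2.45 − 0.414286 = 2.03571 μs.
R ≥ L / t_tx = 2000 bits / 2.03571e-06 s = 982 Mbps.

982 Mbps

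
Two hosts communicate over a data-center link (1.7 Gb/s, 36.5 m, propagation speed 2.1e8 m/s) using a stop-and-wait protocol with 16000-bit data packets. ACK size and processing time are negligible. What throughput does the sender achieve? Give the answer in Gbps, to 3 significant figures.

t_tx = L/R = 16000/1700000000 = 9.41176e-06 s.
t_prop = 36.5/210000000 = 1.7381e-07 s; RTT = 3.47619e-07 s.
Cycle = t_tx + RTT = 9.75938e-06 s.
Throughput = L / cycle = 16000 / 9.75938e-06 = 1.64 Gbps.

1.64 Gbps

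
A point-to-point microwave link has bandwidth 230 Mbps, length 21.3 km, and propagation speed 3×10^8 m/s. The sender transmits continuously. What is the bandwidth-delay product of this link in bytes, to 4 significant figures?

2041 bytes

Propagation delay = 21300 / 300000000 = 7.1e-05 s.
BDP = R × t_prop = 230000000 × 7.1e-05 = 16330 bits.
In bytes: 16330/8 = 2041 bytes.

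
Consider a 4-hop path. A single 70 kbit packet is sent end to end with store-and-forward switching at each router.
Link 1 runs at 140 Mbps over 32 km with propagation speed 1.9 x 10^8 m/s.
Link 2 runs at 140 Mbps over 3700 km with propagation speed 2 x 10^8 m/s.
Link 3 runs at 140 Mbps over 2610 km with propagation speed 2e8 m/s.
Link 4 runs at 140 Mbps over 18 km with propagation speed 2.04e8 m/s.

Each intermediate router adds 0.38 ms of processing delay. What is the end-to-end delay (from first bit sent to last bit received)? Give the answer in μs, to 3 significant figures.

L = 70000 bits.
Transmission delay per hop = L/R = 70000/140000000 = 500 μs; 4 hops → 2000 μs.
Propagation delays (d/s per hop): 168.421, 18500, 13050, 88.2353 μs; sum = 31806.7 μs.
Processing at 3 router(s): 3 × 0.38 ms = 1140 μs.
End-to-end = 34900 μs.

34900 μs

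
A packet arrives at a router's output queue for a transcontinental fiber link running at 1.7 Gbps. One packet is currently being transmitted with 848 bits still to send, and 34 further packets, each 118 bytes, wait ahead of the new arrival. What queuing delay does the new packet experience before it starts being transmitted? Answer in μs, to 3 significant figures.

19.4 μs

Each queued packet: L/R = 944/1700000000 = 0.555294 μs.
34 queued → 18.88 μs.
Plus remaining 848 bits of current packet: 0.498824 μs.
Queuing delay = 19.4 μs.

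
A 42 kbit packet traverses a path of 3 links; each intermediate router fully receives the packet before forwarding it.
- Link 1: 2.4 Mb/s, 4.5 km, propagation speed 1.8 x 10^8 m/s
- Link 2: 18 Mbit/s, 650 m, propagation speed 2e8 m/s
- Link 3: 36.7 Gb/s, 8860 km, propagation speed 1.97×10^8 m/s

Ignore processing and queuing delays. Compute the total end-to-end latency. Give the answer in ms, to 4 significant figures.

L = 42000 bits.
Transmission delays (L/R per hop): 17.5, 2.33333, 0.00114441 ms; sum = 19.8345 ms.
Propagation delays (d/s per hop): 0.025, 0.00325, 44.9746 ms; sum = 45.0029 ms.
End-to-end = 64.84 ms.

64.84 ms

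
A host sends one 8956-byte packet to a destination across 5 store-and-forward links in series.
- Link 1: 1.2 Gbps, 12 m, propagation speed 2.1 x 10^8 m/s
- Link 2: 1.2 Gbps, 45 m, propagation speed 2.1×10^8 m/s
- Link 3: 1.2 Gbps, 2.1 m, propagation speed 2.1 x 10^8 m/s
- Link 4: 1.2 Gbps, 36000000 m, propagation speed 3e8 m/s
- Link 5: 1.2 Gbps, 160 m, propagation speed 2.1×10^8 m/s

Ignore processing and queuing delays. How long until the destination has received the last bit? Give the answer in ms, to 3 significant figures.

120 ms

L = 8956 × 8 = 71648 bits.
Transmission delay per hop = L/R = 71648/1200000000 = 0.0597067 ms; 5 hops → 0.298533 ms.
Propagation delays (d/s per hop): 5.71429e-05, 0.000214286, 1e-05, 120, 0.000761905 ms; sum = 120.001 ms.
End-to-end = 120 ms.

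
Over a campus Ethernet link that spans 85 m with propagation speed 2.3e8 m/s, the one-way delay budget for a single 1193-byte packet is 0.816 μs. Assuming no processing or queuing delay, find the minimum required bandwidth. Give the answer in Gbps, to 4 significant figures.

L = 9544 bits.
Propagation delay = 85 / 2.3e+08 = 0.369565 μs.
Transmission budget = 0.816 − 0.369565 = 0.446435 μs.
R ≥ L / t_tx = 9544 bits / 4.46435e-07 s = 21.38 Gbps.

21.38 Gbps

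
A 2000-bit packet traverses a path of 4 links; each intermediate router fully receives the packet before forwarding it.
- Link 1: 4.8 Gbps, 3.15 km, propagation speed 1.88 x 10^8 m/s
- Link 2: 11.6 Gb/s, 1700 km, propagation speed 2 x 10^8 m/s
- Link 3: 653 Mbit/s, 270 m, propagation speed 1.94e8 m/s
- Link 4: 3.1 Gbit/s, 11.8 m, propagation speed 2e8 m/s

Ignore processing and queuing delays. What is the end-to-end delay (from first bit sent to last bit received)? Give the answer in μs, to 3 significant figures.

8520 μs

Transmission delays (L/R per hop): 0.416667, 0.172414, 3.06279, 0.645161 μs; sum = 4.29703 μs.
Propagation delays (d/s per hop): 16.7553, 8500, 1.39175, 0.059 μs; sum = 8518.21 μs.
End-to-end = 8520 μs.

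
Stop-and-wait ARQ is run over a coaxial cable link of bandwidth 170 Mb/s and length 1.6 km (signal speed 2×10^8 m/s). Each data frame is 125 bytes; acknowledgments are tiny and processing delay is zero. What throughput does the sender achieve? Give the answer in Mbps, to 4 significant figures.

t_tx = L/R = 1000/170000000 = 5.88235e-06 s.
t_prop = 1600/200000000 = 8e-06 s; RTT = 1.6e-05 s.
Cycle = t_tx + RTT = 2.18824e-05 s.
Throughput = L / cycle = 1000 / 2.18824e-05 = 45.70 Mbps.

45.70 Mbps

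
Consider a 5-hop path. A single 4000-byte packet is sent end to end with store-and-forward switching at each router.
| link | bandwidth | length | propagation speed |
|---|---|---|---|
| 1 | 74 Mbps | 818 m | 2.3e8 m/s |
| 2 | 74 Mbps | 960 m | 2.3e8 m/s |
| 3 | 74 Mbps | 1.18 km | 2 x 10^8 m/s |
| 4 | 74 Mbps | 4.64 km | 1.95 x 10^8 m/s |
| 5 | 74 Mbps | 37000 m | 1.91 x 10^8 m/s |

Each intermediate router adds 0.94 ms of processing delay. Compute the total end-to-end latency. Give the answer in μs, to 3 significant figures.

L = 4000 × 8 = 32000 bits.
Transmission delay per hop = L/R = 32000/74000000 = 432.432 μs; 5 hops → 2162.16 μs.
Propagation delays (d/s per hop): 3.55652, 4.17391, 5.9, 23.7949, 193.717 μs; sum = 231.143 μs.
Processing at 4 router(s): 4 × 0.94 ms = 3760 μs.
End-to-end = 6150 μs.

6150 μs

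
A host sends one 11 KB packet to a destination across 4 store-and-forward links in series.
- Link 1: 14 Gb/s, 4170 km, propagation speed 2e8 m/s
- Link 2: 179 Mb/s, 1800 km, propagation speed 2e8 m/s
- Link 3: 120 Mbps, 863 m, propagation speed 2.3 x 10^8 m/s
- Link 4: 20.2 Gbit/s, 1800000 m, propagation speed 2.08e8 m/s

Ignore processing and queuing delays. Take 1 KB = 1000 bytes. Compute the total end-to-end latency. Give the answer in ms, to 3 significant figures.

L = 88000 bits.
Transmission delays (L/R per hop): 0.00628571, 0.49162, 0.733333, 0.00435644 ms; sum = 1.2356 ms.
Propagation delays (d/s per hop): 20.85, 9, 0.00375217, 8.65385 ms; sum = 38.5076 ms.
End-to-end = 39.7 ms.

39.7 ms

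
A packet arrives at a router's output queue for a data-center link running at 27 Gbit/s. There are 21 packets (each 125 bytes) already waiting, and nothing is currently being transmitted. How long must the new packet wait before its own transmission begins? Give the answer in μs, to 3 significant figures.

Each queued packet: L/R = 1000/27000000000 = 0.037037 μs.
21 queued → 0.777778 μs.
Queuing delay = 0.778 μs.

0.778 μs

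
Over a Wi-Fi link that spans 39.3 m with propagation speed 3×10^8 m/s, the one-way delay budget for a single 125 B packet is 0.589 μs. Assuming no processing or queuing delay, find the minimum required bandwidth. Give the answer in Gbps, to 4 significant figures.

2.183 Gbps

L = 1000 bits.
Propagation delay = 39.3 / 300000000 = 0.131 μs.
Transmission budget = 0.589 − 0.131 = 0.458 μs.
R ≥ L / t_tx = 1000 bits / 4.58e-07 s = 2.183 Gbps.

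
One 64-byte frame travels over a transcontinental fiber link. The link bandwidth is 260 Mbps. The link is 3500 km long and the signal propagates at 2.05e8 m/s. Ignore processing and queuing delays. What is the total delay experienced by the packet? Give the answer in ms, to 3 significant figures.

L = 64 × 8 = 512 bits.
Transmission delay = L/R = 512 / 260000000 = 0.00196923 ms.
Propagation delay = d/s = 3500000 m / 2.05e+08 m/s = 17.0732 ms.
Total = 17.1 ms.

17.1 ms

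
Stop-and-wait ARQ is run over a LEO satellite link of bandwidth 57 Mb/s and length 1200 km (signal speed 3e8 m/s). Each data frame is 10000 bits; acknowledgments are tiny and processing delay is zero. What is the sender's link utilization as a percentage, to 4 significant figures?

t_tx = L/R = 10000/57000000 = 0.000175439 s.
t_prop = 1200000/300000000 = 0.004 s; RTT = 0.008 s.
Cycle = t_tx + RTT = 0.00817544 s.
Utilization = t_tx / cycle = 0.000175439/0.00817544 = 2.146 %.

2.146 %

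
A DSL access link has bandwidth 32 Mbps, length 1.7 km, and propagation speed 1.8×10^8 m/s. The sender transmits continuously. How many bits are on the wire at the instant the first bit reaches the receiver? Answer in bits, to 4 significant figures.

Propagation delay = 1700 / 180000000 = 9.44444e-06 s.
BDP = R × t_prop = 32000000 × 9.44444e-06 = 302.222 bits.

302.2 bits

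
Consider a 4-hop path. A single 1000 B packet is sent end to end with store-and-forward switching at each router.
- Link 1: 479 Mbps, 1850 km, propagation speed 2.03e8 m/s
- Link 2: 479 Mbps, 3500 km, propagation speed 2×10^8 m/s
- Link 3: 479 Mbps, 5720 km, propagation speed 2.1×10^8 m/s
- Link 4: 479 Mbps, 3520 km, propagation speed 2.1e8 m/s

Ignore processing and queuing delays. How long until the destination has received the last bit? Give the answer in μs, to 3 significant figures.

L = 1000 × 8 = 8000 bits.
Transmission delay per hop = L/R = 8000/479000000 = 16.7015 μs; 4 hops → 66.8058 μs.
Propagation delays (d/s per hop): 9113.3, 17500, 27238.1, 16761.9 μs; sum = 70613.3 μs.
End-to-end = 70700 μs.

70700 μs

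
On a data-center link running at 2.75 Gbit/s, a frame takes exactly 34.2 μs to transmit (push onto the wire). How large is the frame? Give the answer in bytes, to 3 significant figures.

L = R × t_tx = 2750000000 b/s × 3.42e-05 s = 94050 bits.
In bytes: 94050 / 8 = 11800 bytes.

11800 bytes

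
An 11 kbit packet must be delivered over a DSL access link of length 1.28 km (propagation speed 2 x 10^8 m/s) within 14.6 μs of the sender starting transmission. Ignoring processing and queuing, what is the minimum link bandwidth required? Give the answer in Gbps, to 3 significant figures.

1.34 Gbps

Propagation delay = 1280 / 200000000 = 6.4 μs.
Transmission budget = 14.6 − 6.4 = 8.2 μs.
R ≥ L / t_tx = 11000 bits / 8.2e-06 s = 1.34 Gbps.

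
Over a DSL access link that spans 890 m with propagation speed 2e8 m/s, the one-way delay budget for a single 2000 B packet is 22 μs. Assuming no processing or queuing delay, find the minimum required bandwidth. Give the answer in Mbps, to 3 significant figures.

912 Mbps

L = 16000 bits.
Propagation delay = 890 / 200000000 = 4.45 μs.
Transmission budget = 22 − 4.45 = 17.55 μs.
R ≥ L / t_tx = 16000 bits / 1.755e-05 s = 912 Mbps.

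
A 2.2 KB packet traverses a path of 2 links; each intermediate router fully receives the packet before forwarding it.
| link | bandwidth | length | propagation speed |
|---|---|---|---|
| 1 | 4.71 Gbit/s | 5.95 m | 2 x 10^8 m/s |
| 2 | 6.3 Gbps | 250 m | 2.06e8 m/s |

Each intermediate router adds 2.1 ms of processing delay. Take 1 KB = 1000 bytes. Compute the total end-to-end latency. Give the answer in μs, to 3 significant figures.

L = 17600 bits.
Transmission delays (L/R per hop): 3.73673, 2.79365 μs; sum = 6.53038 μs.
Propagation delays (d/s per hop): 0.02975, 1.21359 μs; sum = 1.24334 μs.
Processing at 1 router(s): 1 × 2.1 ms = 2100 μs.
End-to-end = 2110 μs.

2110 μs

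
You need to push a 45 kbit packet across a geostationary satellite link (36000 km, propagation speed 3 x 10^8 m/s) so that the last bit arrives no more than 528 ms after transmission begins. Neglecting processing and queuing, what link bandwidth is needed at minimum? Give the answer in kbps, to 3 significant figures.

110 kbps

Propagation delay = 36000000 / 300000000 = 120 ms.
Transmission budget = 528 − 120 = 408 ms.
R ≥ L / t_tx = 45000 bits / 0.408 s = 110 kbps.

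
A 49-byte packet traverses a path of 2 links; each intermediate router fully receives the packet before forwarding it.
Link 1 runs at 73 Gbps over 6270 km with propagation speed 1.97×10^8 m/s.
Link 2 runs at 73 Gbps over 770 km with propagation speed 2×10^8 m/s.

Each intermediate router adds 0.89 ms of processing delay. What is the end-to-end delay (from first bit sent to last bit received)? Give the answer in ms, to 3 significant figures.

L = 49 × 8 = 392 bits.
Transmission delay per hop = L/R = 392/73000000000 = 5.36986e-06 ms; 2 hops → 1.07397e-05 ms.
Propagation delays (d/s per hop): 31.8274, 3.85 ms; sum = 35.6774 ms.
Processing at 1 router(s): 1 × 0.89 ms = 0.89 ms.
End-to-end = 36.6 ms.

36.6 ms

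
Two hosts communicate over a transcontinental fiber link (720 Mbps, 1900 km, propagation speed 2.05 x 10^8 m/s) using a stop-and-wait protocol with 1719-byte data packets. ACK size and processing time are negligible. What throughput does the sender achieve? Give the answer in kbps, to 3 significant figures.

741 kbps

t_tx = L/R = 13752/720000000 = 1.91e-05 s.
t_prop = 1900000/2.05e+08 = 0.00926829 s; RTT = 0.0185366 s.
Cycle = t_tx + RTT = 0.0185557 s.
Throughput = L / cycle = 13752 / 0.0185557 = 741 kbps.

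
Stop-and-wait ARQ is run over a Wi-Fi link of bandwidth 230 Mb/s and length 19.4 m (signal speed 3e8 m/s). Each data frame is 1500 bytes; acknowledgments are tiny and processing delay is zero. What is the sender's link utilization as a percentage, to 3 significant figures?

t_tx = L/R = 12000/230000000 = 5.21739e-05 s.
t_prop = 19.4/300000000 = 6.46667e-08 s; RTT = 1.29333e-07 s.
Cycle = t_tx + RTT = 5.23032e-05 s.
Utilization = t_tx / cycle = 5.21739e-05/5.23032e-05 = 99.8 %.

99.8 %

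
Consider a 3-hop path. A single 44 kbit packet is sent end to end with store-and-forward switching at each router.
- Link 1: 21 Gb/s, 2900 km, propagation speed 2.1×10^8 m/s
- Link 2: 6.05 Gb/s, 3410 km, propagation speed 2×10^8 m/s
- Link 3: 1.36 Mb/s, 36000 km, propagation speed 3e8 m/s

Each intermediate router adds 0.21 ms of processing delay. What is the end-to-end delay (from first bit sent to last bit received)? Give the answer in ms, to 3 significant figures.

L = 44000 bits.
Transmission delays (L/R per hop): 0.00209524, 0.00727273, 32.3529 ms; sum = 32.3623 ms.
Propagation delays (d/s per hop): 13.8095, 17.05, 120 ms; sum = 150.86 ms.
Processing at 2 router(s): 2 × 0.21 ms = 0.42 ms.
End-to-end = 184 ms.

184 ms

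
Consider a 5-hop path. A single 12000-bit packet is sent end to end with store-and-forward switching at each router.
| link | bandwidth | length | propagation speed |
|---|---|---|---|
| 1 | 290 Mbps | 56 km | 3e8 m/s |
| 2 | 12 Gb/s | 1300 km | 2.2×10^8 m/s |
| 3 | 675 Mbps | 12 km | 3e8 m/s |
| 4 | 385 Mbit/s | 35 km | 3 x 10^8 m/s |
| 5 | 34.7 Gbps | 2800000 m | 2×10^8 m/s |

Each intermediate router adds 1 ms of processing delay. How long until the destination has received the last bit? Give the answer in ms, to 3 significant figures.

Transmission delays (L/R per hop): 0.0413793, 0.001, 0.0177778, 0.0311688, 0.000345821 ms; sum = 0.0916717 ms.
Propagation delays (d/s per hop): 0.186667, 5.90909, 0.04, 0.116667, 14 ms; sum = 20.2524 ms.
Processing at 4 router(s): 4 × 1 ms = 4 ms.
End-to-end = 24.3 ms.

24.3 ms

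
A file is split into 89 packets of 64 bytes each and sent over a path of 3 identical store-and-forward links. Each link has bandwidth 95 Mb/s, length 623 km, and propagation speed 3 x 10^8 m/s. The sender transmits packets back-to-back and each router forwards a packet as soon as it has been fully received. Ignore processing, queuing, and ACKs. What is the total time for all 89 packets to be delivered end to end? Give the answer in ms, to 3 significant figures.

6.72 ms

Per-hop transmission t_tx = L/R = 512/95000000 = 0.00538947 ms.
Per-hop propagation t_prop = 623000/300000000 = 2.07667 ms.
Pipeline fill: first packet needs 3·t_tx to clear all hops; remaining 88 packets each add one t_tx.
Total = (3+89-1)·t_tx + 3·t_prop = 91·0.00538947 + 3·2.07667 = 6.72 ms.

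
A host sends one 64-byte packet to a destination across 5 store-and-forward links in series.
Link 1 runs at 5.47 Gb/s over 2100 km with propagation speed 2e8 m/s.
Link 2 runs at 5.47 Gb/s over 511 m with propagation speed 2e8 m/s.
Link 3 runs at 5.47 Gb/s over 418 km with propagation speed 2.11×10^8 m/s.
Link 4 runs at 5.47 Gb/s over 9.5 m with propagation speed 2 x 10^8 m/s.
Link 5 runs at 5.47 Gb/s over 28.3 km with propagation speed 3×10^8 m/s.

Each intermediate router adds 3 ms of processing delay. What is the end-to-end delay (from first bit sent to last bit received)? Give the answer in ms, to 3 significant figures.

24.6 ms

L = 64 × 8 = 512 bits.
Transmission delay per hop = L/R = 512/5470000000 = 9.36015e-05 ms; 5 hops → 0.000468007 ms.
Propagation delays (d/s per hop): 10.5, 0.002555, 1.98104, 4.75e-05, 0.0943333 ms; sum = 12.578 ms.
Processing at 4 router(s): 4 × 3 ms = 12 ms.
End-to-end = 24.6 ms.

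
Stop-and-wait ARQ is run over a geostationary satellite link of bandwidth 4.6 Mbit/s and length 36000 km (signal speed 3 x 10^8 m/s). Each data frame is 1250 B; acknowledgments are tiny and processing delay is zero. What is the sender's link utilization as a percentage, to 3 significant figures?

0.898 %

t_tx = L/R = 10000/4600000 = 0.00217391 s.
t_prop = 36000000/300000000 = 0.12 s; RTT = 0.24 s.
Cycle = t_tx + RTT = 0.242174 s.
Utilization = t_tx / cycle = 0.00217391/0.242174 = 0.898 %.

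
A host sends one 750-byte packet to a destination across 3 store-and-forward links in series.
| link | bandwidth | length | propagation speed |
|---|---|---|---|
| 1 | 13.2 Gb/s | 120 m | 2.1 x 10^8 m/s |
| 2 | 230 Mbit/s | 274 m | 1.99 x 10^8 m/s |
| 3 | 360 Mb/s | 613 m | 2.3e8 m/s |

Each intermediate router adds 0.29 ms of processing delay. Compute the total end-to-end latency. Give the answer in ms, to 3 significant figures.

L = 750 × 8 = 6000 bits.
Transmission delays (L/R per hop): 0.000454545, 0.026087, 0.0166667 ms; sum = 0.0432082 ms.
Propagation delays (d/s per hop): 0.000571429, 0.00137688, 0.00266522 ms; sum = 0.00461353 ms.
Processing at 2 router(s): 2 × 0.29 ms = 0.58 ms.
End-to-end = 0.628 ms.

0.628 ms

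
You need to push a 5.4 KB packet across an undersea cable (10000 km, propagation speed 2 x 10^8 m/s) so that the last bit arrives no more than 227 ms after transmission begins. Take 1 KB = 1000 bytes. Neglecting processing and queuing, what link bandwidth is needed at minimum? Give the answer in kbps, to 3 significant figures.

L = 43200 bits.
Propagation delay = 10000000 / 200000000 = 50 ms.
Transmission budget = 227 − 50 = 177 ms.
R ≥ L / t_tx = 43200 bits / 0.177 s = 244 kbps.

244 kbps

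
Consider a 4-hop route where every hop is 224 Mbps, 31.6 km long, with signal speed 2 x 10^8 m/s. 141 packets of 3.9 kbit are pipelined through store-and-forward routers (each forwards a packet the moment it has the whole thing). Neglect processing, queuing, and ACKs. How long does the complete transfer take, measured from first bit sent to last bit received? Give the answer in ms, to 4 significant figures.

Per-hop transmission t_tx = L/R = 3900/224000000 = 0.0174107 ms.
Per-hop propagation t_prop = 31600/200000000 = 0.158 ms.
Pipeline fill: first packet needs 4·t_tx to clear all hops; remaining 140 packets each add one t_tx.
Total = (4+141-1)·t_tx + 4·t_prop = 144·0.0174107 + 4·0.158 = 3.139 ms.

3.139 ms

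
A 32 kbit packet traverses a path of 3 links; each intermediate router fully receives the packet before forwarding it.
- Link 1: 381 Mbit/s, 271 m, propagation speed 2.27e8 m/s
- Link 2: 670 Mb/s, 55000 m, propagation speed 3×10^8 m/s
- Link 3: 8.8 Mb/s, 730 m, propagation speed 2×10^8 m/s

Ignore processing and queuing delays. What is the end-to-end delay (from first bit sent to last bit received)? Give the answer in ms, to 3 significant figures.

3.96 ms

L = 32000 bits.
Transmission delays (L/R per hop): 0.0839895, 0.0477612, 3.63636 ms; sum = 3.76811 ms.
Propagation delays (d/s per hop): 0.00119383, 0.183333, 0.00365 ms; sum = 0.188177 ms.
End-to-end = 3.96 ms.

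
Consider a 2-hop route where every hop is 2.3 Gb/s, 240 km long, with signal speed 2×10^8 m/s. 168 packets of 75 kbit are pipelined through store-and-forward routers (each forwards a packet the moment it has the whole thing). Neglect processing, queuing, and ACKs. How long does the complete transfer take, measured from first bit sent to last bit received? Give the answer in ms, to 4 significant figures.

7.911 ms

Per-hop transmission t_tx = L/R = 75000/2300000000 = 0.0326087 ms.
Per-hop propagation t_prop = 240000/200000000 = 1.2 ms.
Pipeline fill: first packet needs 2·t_tx to clear all hops; remaining 167 packets each add one t_tx.
Total = (2+168-1)·t_tx + 2·t_prop = 169·0.0326087 + 2·1.2 = 7.911 ms.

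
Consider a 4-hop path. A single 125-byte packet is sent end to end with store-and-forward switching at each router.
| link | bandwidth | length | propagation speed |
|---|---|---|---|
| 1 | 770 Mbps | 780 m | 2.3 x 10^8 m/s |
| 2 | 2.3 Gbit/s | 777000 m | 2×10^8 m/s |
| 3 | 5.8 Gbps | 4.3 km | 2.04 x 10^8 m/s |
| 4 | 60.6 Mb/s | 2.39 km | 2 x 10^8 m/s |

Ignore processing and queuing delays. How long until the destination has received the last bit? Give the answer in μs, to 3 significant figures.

L = 125 × 8 = 1000 bits.
Transmission delays (L/R per hop): 1.2987, 0.434783, 0.172414, 16.5017 μs; sum = 18.4075 μs.
Propagation delays (d/s per hop): 3.3913, 3885, 21.0784, 11.95 μs; sum = 3921.42 μs.
End-to-end = 3940 μs.

3940 μs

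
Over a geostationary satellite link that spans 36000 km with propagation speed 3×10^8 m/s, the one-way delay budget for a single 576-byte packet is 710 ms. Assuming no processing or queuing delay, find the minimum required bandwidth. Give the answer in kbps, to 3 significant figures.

L = 4608 bits.
Propagation delay = 36000000 / 300000000 = 120 ms.
Transmission budget = 710 − 120 = 590 ms.
R ≥ L / t_tx = 4608 bits / 0.59 s = 7.81 kbps.

7.81 kbps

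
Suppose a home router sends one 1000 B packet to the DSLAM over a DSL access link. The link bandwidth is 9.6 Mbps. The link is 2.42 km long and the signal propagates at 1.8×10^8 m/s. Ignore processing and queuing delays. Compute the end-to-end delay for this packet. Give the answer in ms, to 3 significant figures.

0.847 ms

L = 1000 × 8 = 8000 bits.
Transmission delay = L/R = 8000 / 9600000 = 0.833333 ms.
Propagation delay = d/s = 2420 m / 180000000 m/s = 0.0134444 ms.
Total = 0.847 ms.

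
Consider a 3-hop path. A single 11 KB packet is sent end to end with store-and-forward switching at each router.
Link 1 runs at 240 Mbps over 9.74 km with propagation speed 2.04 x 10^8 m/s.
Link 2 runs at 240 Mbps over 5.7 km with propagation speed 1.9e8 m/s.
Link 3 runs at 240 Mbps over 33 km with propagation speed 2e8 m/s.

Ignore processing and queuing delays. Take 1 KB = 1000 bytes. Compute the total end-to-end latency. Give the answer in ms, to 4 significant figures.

L = 88000 bits.
Transmission delay per hop = L/R = 88000/240000000 = 0.366667 ms; 3 hops → 1.1 ms.
Propagation delays (d/s per hop): 0.0477451, 0.03, 0.165 ms; sum = 0.242745 ms.
End-to-end = 1.343 ms.

1.343 ms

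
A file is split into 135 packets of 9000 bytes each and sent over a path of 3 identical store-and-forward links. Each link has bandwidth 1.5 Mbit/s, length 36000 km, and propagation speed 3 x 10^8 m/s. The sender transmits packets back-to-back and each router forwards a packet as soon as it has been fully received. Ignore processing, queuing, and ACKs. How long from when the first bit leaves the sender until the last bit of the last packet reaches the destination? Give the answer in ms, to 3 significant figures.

6940 ms

Per-hop transmission t_tx = L/R = 72000/1500000 = 48 ms.
Per-hop propagation t_prop = 36000000/300000000 = 120 ms.
Pipeline fill: first packet needs 3·t_tx to clear all hops; remaining 134 packets each add one t_tx.
Total = (3+135-1)·t_tx + 3·t_prop = 137·48 + 3·120 = 6940 ms.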